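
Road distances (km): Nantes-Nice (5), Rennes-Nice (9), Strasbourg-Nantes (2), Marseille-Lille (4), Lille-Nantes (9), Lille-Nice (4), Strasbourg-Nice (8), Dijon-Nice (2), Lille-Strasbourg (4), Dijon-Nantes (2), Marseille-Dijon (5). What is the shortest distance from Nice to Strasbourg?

6

Comparing a few candidate routes:
Nice→Lille→Strasbourg: 4 + 4 = 8
Nice→Lille→Nantes→Strasbourg: 4 + 9 + 2 = 15
Nice→Strasbourg: 8
Nice→Dijon→Marseille→Lille→Strasbourg: 2 + 5 + 4 + 4 = 15
Nice→Nantes→Strasbourg: 5 + 2 = 7
Nice→Dijon→Nantes→Strasbourg: 2 + 2 + 2 = 6
Best route has total 6 km.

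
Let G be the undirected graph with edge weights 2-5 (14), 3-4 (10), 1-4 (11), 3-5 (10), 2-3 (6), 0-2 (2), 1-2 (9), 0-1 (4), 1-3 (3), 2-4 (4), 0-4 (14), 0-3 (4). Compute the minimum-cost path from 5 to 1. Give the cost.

Checking several routes:
5 → 3 → 0 → 1: 10 + 4 + 4 = 18
5 → 3 → 2 → 0 → 1: 10 + 6 + 2 + 4 = 22
5 → 2 → 0 → 1: 14 + 2 + 4 = 20
5 → 3 → 1: 10 + 3 = 13
The minimum is 13.

13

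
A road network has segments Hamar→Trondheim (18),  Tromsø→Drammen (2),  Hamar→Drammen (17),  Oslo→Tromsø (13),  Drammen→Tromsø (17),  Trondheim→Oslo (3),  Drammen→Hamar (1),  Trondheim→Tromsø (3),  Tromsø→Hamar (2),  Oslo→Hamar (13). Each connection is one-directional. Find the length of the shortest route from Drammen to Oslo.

Routes from Drammen to Oslo:
Drammen -> Hamar -> Trondheim -> Oslo: 1 + 18 + 3 = 22
Drammen -> Tromsø -> Hamar -> Trondheim -> Oslo: 17 + 2 + 18 + 3 = 40
The minimum is 22 mi.

22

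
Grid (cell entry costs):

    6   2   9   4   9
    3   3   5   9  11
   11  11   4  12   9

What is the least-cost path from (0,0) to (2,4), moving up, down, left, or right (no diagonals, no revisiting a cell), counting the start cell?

41

Path (0,0) (0,1) (1,1) (1,2) (2,2) (2,3) (2,4): 6 + 2 + 3 + 5 + 4 + 12 + 9 = 41.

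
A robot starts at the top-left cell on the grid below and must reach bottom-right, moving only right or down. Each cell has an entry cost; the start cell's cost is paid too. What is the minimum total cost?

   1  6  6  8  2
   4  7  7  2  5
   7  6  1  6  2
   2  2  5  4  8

33

Path (0,0) -> (1,0) -> (2,0) -> (3,0) -> (3,1) -> (3,2) -> (3,3) -> (3,4): 1 + 4 + 7 + 2 + 2 + 5 + 4 + 8 = 33.
For comparison, the top-then-right route costs 38.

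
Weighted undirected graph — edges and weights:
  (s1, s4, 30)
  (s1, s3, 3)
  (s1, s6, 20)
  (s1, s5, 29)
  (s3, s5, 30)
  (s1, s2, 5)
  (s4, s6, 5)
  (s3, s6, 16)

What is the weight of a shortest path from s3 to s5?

Paths from s3 to s5:
s3 → s6 → s4 → s1 → s5: 16 + 5 + 30 + 29 = 80
s3 → s6 → s1 → s5: 16 + 20 + 29 = 65
s3 → s5: 30
s3 → s1 → s5: 3 + 29 = 32
Best route has total 30.

30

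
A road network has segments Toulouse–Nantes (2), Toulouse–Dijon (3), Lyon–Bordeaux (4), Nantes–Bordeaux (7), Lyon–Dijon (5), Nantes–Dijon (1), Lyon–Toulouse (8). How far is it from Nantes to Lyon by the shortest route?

Paths from Nantes to Lyon:
Nantes→Toulouse→Lyon: 2 + 8 = 10
Nantes→Bordeaux→Lyon: 7 + 4 = 11
Nantes→Dijon→Toulouse→Lyon: 1 + 3 + 8 = 12
Nantes→Dijon→Lyon: 1 + 5 = 6
Nantes→Toulouse→Dijon→Lyon: 2 + 3 + 5 = 10
Shortest: 6 mi.

6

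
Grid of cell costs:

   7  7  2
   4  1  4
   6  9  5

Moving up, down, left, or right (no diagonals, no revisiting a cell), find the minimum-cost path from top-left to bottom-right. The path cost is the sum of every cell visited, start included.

Path r0c0 -> r1c0 -> r1c1 -> r1c2 -> r2c2: 7 + 4 + 1 + 4 + 5 = 21.

21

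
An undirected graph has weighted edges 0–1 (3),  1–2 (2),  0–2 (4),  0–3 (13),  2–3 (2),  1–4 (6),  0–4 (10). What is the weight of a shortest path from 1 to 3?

Routes from 1 to 3:
1 -> 0 -> 2 -> 3: 3 + 4 + 2 = 9
1 -> 2 -> 3: 2 + 2 = 4
1 -> 2 -> 0 -> 3: 2 + 4 + 13 = 19
1 -> 4 -> 0 -> 3: 6 + 10 + 13 = 29
1 -> 4 -> 0 -> 2 -> 3: 6 + 10 + 4 + 2 = 22
1 -> 0 -> 3: 3 + 13 = 16
Shortest: 4.

4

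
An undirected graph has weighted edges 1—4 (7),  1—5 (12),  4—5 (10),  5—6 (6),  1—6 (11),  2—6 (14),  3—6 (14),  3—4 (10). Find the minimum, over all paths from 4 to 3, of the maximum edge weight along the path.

Checking several routes:
4→5→1→6→3: max(10, 12, 11, 14) = 14
4→5→6→3: max(10, 6, 14) = 14
4→3: max(10) = 10
4→1→5→6→3: max(7, 12, 6, 14) = 14
Smallest bottleneck: 10.

10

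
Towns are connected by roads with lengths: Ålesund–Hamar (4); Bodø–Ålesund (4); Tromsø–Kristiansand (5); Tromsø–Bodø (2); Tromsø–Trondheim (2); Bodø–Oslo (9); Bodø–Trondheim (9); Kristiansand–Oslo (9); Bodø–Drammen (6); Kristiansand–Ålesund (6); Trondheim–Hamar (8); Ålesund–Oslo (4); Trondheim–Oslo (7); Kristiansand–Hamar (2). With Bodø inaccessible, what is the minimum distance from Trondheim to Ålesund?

11

Comparing a few candidate routes:
Trondheim - Tromsø - Kristiansand - Ålesund: 2 + 5 + 6 = 13
Trondheim - Hamar - Kristiansand - Ålesund: 8 + 2 + 6 = 16
Trondheim - Tromsø - Kristiansand - Hamar - Ålesund: 2 + 5 + 2 + 4 = 13
Trondheim - Hamar - Ålesund: 8 + 4 = 12
Trondheim - Oslo - Ålesund: 7 + 4 = 11
Best route has total 11.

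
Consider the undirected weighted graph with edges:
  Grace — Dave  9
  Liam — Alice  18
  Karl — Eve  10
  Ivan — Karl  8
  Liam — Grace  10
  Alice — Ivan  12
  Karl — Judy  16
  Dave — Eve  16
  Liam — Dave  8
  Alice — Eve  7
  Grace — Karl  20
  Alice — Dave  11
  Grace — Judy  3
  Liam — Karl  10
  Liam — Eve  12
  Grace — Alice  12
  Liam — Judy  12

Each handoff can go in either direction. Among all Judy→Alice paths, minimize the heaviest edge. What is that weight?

10

A few of the Judy→Alice routes:
Judy-Grace-Dave-Liam-Karl-Eve-Alice: max(3, 9, 8, 10, 10, 7) = 10
Judy-Grace-Dave-Alice: max(3, 9, 11) = 11
Judy-Grace-Liam-Karl-Eve-Alice: max(3, 10, 10, 10, 7) = 10
Judy-Grace-Liam-Dave-Alice: max(3, 10, 8, 11) = 11
Smallest bottleneck: 10.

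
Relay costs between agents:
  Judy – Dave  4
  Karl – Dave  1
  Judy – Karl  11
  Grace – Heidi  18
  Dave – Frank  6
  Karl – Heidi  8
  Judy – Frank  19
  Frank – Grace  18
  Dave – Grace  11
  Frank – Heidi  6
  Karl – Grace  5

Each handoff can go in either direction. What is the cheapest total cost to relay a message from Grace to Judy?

Comparing a few candidate routes:
Grace - Dave - Judy: 11 + 4 = 15
Grace - Karl - Dave - Judy: 5 + 1 + 4 = 10
Grace - Karl - Judy: 5 + 11 = 16
Best route has total 10.

10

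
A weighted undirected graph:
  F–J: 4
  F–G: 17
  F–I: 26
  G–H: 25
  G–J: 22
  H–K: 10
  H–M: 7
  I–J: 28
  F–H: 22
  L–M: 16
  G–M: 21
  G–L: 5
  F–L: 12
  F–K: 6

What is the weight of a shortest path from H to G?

Some routes from H to G:
H→M→L→G: 7 + 16 + 5 = 28
H→G: 25
H→K→F→L→G: 10 + 6 + 12 + 5 = 33
H→M→G: 7 + 21 = 28
The minimum is 25.

25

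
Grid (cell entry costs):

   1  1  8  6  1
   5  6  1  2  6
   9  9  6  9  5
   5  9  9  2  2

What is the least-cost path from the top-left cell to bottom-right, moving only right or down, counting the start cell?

24

Path r0c0 -> r0c1 -> r1c1 -> r1c2 -> r1c3 -> r1c4 -> r2c4 -> r3c4: 1 + 1 + 6 + 1 + 2 + 6 + 5 + 2 = 24.
For comparison, the top-then-right route costs 30.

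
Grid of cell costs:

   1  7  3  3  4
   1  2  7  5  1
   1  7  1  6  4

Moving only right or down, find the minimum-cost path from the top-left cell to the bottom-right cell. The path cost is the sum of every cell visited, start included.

21

Path (0,0)→(1,0)→(1,1)→(1,2)→(1,3)→(1,4)→(2,4): 1 + 1 + 2 + 7 + 5 + 1 + 4 = 21.
(Top row then right column would cost 23.)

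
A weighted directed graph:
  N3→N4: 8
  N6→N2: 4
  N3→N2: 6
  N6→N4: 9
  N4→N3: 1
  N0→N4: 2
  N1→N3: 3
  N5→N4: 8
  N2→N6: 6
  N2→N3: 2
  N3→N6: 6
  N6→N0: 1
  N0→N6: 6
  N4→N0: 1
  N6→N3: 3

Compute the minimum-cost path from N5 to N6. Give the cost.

15

Candidate routes:
N5 -> N4 -> N3 -> N6: 8 + 1 + 6 = 15
N5 -> N4 -> N0 -> N6: 8 + 1 + 6 = 15
N5 -> N4 -> N3 -> N2 -> N6: 8 + 1 + 6 + 6 = 21
The minimum is 15.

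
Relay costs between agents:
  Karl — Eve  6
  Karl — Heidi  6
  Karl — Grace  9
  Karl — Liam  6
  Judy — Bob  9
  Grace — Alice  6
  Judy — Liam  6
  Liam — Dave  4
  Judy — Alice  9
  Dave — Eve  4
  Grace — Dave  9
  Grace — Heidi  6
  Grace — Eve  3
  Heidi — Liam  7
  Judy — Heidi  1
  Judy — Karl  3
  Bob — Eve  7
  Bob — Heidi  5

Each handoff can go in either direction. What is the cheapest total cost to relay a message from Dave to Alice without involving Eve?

Comparing a few candidate routes:
Dave → Liam → Heidi → Judy → Alice: 4 + 7 + 1 + 9 = 21
Dave → Grace → Alice: 9 + 6 = 15
Dave → Liam → Judy → Alice: 4 + 6 + 9 = 19
Best route has total 15.

15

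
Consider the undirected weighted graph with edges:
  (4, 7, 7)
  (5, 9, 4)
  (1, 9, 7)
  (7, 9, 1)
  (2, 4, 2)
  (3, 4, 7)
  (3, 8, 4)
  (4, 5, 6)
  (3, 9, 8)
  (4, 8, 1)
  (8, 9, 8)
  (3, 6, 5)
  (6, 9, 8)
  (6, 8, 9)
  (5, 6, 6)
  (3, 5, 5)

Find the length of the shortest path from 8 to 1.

Some routes from 8 to 1:
8 → 9 → 1: 8 + 7 = 15
8 → 3 → 9 → 1: 4 + 8 + 7 = 19
8 → 4 → 7 → 9 → 1: 1 + 7 + 1 + 7 = 16
8 → 4 → 5 → 9 → 1: 1 + 6 + 4 + 7 = 18
The minimum is 15.

15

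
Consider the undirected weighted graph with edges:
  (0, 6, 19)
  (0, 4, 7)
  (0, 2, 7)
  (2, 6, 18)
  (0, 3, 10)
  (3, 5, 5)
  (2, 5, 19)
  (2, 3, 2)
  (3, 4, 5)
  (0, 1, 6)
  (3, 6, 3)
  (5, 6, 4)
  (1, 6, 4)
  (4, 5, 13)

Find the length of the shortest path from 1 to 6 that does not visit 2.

A few of the 1→6 routes:
1 -> 6: 4
1 -> 0 -> 3 -> 5 -> 6: 6 + 10 + 5 + 4 = 25
1 -> 0 -> 3 -> 6: 6 + 10 + 3 = 19
1 -> 0 -> 4 -> 3 -> 6: 6 + 7 + 5 + 3 = 21
Best route has total 4.

4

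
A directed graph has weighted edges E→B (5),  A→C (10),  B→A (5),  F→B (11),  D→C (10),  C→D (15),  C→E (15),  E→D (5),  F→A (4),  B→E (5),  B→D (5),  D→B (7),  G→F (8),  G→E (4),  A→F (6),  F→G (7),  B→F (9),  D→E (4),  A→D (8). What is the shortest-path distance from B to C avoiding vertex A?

Routes from B to C avoiding A:
B-F-G-E-D-C: 9 + 7 + 4 + 5 + 10 = 35
B-D-C: 5 + 10 = 15
B-E-D-C: 5 + 5 + 10 = 20
Best route has total 15.

15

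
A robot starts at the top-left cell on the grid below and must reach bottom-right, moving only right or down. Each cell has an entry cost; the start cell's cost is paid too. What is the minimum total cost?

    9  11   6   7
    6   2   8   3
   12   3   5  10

35

Best path: (0,0) → (1,0) → (1,1) → (2,1) → (2,2) → (2,3)
Cost: 9 + 6 + 2 + 3 + 5 + 10 = 35
For comparison, the top-then-right route costs 46.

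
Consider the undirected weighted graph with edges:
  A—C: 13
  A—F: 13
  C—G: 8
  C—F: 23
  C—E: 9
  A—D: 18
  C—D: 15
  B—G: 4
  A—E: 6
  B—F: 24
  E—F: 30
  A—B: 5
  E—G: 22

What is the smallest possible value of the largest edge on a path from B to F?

13

A few of the B→F routes:
B → G → C → D → A → F: max(4, 8, 15, 18, 13) = 18
B → A → F: max(5, 13) = 13
B → G → C → E → A → F: max(4, 8, 9, 6, 13) = 13
B → G → C → A → F: max(4, 8, 13, 13) = 13
The minimum achievable maximum is 13.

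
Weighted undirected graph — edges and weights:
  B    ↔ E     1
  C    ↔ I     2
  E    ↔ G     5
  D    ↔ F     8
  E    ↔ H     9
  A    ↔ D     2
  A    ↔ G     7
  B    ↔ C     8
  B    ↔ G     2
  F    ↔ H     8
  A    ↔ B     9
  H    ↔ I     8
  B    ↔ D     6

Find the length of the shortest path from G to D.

8

Some routes from G to D:
G→E→B→D: 5 + 1 + 6 = 12
G→A→B→D: 7 + 9 + 6 = 22
G→B→D: 2 + 6 = 8
G→E→B→A→D: 5 + 1 + 9 + 2 = 17
G→A→D: 7 + 2 = 9
G→B→A→D: 2 + 9 + 2 = 13
Best route has total 8.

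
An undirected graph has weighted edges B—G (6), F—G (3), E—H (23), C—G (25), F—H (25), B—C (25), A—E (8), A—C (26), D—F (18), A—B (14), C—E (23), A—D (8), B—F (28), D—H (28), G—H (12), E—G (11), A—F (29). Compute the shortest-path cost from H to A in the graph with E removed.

32

A few of the H→A routes:
H -> F -> G -> B -> A: 25 + 3 + 6 + 14 = 48
H -> G -> F -> D -> A: 12 + 3 + 18 + 8 = 41
H -> G -> F -> A: 12 + 3 + 29 = 44
H -> D -> A: 28 + 8 = 36
H -> G -> B -> A: 12 + 6 + 14 = 32
Best route has total 32.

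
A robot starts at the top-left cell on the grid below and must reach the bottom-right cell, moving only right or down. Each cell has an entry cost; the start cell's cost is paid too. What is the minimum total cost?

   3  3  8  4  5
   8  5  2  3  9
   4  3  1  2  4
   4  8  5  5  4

Best path: [0,0] → [0,1] → [1,1] → [1,2] → [2,2] → [2,3] → [2,4] → [3,4]
Cost: 3 + 3 + 5 + 2 + 1 + 2 + 4 + 4 = 24

24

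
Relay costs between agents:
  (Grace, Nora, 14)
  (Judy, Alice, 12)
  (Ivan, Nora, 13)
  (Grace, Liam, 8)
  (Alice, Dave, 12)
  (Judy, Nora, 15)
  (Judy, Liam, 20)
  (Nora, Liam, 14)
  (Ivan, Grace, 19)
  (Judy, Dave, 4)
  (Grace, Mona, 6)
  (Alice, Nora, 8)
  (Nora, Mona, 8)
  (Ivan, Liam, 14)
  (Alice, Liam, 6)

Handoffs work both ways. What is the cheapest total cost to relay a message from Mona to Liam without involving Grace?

Comparing a few candidate routes:
Mona→Nora→Alice→Liam: 8 + 8 + 6 = 22
Mona→Nora→Judy→Alice→Liam: 8 + 15 + 12 + 6 = 41
Mona→Nora→Judy→Liam: 8 + 15 + 20 = 43
Mona→Nora→Judy→Dave→Alice→Liam: 8 + 15 + 4 + 12 + 6 = 45
Mona→Nora→Liam: 8 + 14 = 22
Mona→Nora→Ivan→Liam: 8 + 13 + 14 = 35
The minimum is 22.

22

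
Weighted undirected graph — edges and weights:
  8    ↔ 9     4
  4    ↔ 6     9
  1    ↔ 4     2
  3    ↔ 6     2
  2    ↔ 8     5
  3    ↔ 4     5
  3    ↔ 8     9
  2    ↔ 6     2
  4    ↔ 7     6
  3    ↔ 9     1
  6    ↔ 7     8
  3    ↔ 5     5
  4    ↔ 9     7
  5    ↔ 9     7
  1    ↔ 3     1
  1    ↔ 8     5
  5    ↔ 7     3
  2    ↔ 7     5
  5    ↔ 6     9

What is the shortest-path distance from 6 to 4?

Some routes from 6 to 4:
6-3-4: 2 + 5 = 7
6-4: 9
6-3-1-4: 2 + 1 + 2 = 5
Best route has total 5.

5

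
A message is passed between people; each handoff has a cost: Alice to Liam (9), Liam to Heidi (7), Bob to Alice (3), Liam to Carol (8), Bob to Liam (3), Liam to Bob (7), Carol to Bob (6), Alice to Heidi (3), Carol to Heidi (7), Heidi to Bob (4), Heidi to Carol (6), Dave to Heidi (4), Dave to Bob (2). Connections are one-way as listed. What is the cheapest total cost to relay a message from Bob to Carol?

11

Some routes from Bob to Carol:
Bob-Liam-Carol: 3 + 8 = 11
Bob-Liam-Heidi-Carol: 3 + 7 + 6 = 16
Bob-Alice-Heidi-Carol: 3 + 3 + 6 = 12
The minimum is 11.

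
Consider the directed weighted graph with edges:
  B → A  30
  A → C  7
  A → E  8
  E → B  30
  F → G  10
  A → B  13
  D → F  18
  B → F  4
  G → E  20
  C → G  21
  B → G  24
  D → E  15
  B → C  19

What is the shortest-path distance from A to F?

17

Routes from A to F:
A - C - G - E - B - F: 7 + 21 + 20 + 30 + 4 = 82
A - E - B - F: 8 + 30 + 4 = 42
A - B - F: 13 + 4 = 17
Best route has total 17.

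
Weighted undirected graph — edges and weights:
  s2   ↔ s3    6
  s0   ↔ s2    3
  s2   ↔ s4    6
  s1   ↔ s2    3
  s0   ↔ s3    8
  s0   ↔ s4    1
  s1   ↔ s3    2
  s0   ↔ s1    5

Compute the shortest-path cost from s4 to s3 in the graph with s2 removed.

8

Paths from s4 to s3 avoiding s2:
s4 - s0 - s3: 1 + 8 = 9
s4 - s0 - s1 - s3: 1 + 5 + 2 = 8
Shortest: 8.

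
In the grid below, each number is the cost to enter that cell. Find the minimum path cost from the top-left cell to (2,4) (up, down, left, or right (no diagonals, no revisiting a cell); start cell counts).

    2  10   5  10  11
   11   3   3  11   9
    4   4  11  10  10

48

Take (0,0)→(0,1)→(1,1)→(1,2)→(1,3)→(1,4)→(2,4) for a total of 2 + 10 + 3 + 3 + 11 + 9 + 10 = 48.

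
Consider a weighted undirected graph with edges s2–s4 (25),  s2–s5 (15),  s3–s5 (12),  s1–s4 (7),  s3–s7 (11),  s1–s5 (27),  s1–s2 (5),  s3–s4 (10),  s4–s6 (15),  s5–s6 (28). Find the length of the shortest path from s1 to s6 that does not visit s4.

48

Paths from s1 to s6 avoiding s4:
s1 -> s2 -> s5 -> s6: 5 + 15 + 28 = 48
s1 -> s5 -> s6: 27 + 28 = 55
Best route has total 48.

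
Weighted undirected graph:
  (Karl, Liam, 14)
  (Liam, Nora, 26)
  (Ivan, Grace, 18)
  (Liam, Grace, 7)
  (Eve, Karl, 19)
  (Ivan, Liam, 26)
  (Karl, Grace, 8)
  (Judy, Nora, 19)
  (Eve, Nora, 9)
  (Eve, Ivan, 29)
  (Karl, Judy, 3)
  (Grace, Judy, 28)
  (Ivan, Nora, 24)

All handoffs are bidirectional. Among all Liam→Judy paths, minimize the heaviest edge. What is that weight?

8

A few of the Liam→Judy routes:
Liam→Grace→Karl→Judy: max(7, 8, 3) = 8
Liam→Grace→Ivan→Nora→Eve→Karl→Judy: max(7, 18, 24, 9, 19, 3) = 24
Liam→Karl→Judy: max(14, 3) = 14
Liam→Karl→Grace→Ivan→Nora→Judy: max(14, 8, 18, 24, 19) = 24
Liam→Karl→Eve→Nora→Judy: max(14, 19, 9, 19) = 19
Liam→Grace→Karl→Eve→Nora→Judy: max(7, 8, 19, 9, 19) = 19
Smallest bottleneck: 8.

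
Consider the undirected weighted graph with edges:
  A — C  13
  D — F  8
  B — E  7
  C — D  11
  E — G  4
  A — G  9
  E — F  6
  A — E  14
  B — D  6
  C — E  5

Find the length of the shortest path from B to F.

13

A few of the B→F routes:
B - E - F: 7 + 6 = 13
B - D - F: 6 + 8 = 14
B - D - C - E - F: 6 + 11 + 5 + 6 = 28
Shortest: 13.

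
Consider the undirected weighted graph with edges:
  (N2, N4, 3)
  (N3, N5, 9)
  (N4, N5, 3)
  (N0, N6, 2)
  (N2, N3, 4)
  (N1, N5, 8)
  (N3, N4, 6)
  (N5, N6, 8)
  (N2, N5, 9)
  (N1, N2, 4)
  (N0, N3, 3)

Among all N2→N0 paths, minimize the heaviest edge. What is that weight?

Checking several routes:
N2-N4-N5-N6-N0: max(3, 3, 8, 2) = 8
N2-N4-N3-N0: max(3, 6, 3) = 6
N2-N3-N0: max(4, 3) = 4
N2-N1-N5-N6-N0: max(4, 8, 8, 2) = 8
Best route has worst link 4.

4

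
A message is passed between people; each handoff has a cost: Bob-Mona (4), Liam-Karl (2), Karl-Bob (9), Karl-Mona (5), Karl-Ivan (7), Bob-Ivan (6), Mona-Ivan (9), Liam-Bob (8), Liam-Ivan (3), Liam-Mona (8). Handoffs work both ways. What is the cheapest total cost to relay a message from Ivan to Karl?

5

Some routes from Ivan to Karl:
Ivan→Mona→Karl: 9 + 5 = 14
Ivan→Bob→Mona→Karl: 6 + 4 + 5 = 15
Ivan→Karl: 7
Ivan→Liam→Karl: 3 + 2 = 5
Best route has total 5.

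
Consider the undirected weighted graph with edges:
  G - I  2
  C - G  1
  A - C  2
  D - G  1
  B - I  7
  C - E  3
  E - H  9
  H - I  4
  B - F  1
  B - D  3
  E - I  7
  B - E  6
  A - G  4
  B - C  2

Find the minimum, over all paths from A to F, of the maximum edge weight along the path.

2

Some routes from A to F:
A → C → G → D → B → F: max(2, 1, 1, 3, 1) = 3
A → C → B → F: max(2, 2, 1) = 2
A → G → C → E → B → F: max(4, 1, 3, 6, 1) = 6
A → G → C → B → F: max(4, 1, 2, 1) = 4
A → C → E → B → F: max(2, 3, 6, 1) = 6
A → G → D → B → F: max(4, 1, 3, 1) = 4
Smallest bottleneck: 2.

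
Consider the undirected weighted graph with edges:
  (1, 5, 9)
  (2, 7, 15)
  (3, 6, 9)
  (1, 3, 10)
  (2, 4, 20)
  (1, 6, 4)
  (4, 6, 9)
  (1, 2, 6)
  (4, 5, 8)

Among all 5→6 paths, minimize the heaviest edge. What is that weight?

9

Checking several routes:
5 → 1 → 3 → 6: max(9, 10, 9) = 10
5 → 1 → 6: max(9, 4) = 9
5 → 4 → 6: max(8, 9) = 9
The minimum achievable maximum is 9.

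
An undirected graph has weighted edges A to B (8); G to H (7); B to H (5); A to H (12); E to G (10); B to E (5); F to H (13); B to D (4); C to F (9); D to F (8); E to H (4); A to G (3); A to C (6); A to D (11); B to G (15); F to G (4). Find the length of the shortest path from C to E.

19

A few of the C→E routes:
C-A-B-E: 6 + 8 + 5 = 19
C-A-G-H-E: 6 + 3 + 7 + 4 = 20
C-A-G-E: 6 + 3 + 10 = 19
C-A-H-E: 6 + 12 + 4 = 22
Best route has total 19.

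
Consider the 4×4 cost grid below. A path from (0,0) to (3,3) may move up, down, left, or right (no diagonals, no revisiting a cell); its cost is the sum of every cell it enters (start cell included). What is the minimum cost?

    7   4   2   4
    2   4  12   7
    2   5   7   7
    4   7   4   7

Path r0c0 → r1c0 → r2c0 → r3c0 → r3c1 → r3c2 → r3c3: 7 + 2 + 2 + 4 + 7 + 4 + 7 = 33.

33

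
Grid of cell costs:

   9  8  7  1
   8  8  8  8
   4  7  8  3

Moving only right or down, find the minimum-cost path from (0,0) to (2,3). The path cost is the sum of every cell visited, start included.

36

One optimal route is r0c0→r0c1→r0c2→r0c3→r1c3→r2c3.
Its cost is 9 + 8 + 7 + 1 + 8 + 3 = 36.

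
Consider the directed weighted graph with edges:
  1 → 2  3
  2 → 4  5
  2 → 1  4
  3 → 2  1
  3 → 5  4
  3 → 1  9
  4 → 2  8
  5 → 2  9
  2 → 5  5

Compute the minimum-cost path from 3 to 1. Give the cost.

Candidate routes:
3 - 2 - 1: 1 + 4 = 5
3 - 5 - 2 - 1: 4 + 9 + 4 = 17
3 - 1: 9
The minimum is 5.

5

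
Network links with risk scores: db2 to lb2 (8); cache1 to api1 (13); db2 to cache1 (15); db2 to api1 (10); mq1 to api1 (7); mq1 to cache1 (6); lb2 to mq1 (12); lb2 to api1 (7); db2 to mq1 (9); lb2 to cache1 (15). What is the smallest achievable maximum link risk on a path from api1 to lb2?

7

Comparing a few candidate routes:
api1 → mq1 → db2 → lb2: max(7, 9, 8) = 9
api1 → lb2: max(7) = 7
api1 → db2 → lb2: max(10, 8) = 10
api1 → mq1 → lb2: max(7, 12) = 12
Smallest bottleneck: 7.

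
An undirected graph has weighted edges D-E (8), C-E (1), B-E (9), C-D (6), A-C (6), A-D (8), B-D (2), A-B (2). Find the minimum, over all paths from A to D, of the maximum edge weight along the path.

Checking several routes:
A→C→D: max(6, 6) = 6
A→B→D: max(2, 2) = 2
A→B→E→C→D: max(2, 9, 1, 6) = 9
A→C→E→D: max(6, 1, 8) = 8
A→D: max(8) = 8
Smallest bottleneck: 2.

2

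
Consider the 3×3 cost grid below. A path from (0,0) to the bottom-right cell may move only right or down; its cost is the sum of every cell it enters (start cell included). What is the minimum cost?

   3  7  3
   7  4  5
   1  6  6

Take r0c0 r1c0 r2c0 r2c1 r2c2 for a total of 3 + 7 + 1 + 6 + 6 = 23.

23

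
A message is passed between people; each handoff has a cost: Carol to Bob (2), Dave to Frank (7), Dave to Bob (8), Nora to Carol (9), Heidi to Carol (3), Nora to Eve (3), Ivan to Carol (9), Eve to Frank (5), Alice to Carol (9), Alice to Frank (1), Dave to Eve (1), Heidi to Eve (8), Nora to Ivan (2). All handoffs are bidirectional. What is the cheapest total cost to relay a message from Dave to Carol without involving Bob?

12

A few of the Dave→Carol routes:
Dave-Eve-Heidi-Carol: 1 + 8 + 3 = 12
Dave-Eve-Nora-Carol: 1 + 3 + 9 = 13
Dave-Eve-Nora-Ivan-Carol: 1 + 3 + 2 + 9 = 15
Shortest: 12.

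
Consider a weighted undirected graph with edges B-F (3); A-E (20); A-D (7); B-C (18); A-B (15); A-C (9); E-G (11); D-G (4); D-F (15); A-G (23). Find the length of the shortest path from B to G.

Checking several routes:
B→A→D→G: 15 + 7 + 4 = 26
B→A→E→G: 15 + 20 + 11 = 46
B→C→A→D→G: 18 + 9 + 7 + 4 = 38
B→A→G: 15 + 23 = 38
B→F→D→G: 3 + 15 + 4 = 22
The minimum is 22.

22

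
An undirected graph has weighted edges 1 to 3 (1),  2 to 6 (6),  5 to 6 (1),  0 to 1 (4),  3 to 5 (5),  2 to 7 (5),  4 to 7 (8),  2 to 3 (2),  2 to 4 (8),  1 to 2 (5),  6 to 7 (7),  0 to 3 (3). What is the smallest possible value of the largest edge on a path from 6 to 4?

8

Some routes from 6 to 4:
6→5→3→0→1→2→7→4: max(1, 5, 3, 4, 5, 5, 8) = 8
6→5→3→2→7→4: max(1, 5, 2, 5, 8) = 8
6→7→4: max(7, 8) = 8
6→7→2→4: max(7, 5, 8) = 8
6→5→3→2→4: max(1, 5, 2, 8) = 8
6→5→3→0→1→2→4: max(1, 5, 3, 4, 5, 8) = 8
Best route has worst link 8.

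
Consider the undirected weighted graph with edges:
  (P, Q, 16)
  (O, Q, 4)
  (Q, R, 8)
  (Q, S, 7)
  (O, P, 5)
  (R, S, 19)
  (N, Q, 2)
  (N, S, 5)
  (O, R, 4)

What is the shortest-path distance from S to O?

Checking several routes:
S - R - O: 19 + 4 = 23
S - Q - O: 7 + 4 = 11
S - N - Q - O: 5 + 2 + 4 = 11
S - Q - R - O: 7 + 8 + 4 = 19
S - N - Q - R - O: 5 + 2 + 8 + 4 = 19
Shortest: 11.

11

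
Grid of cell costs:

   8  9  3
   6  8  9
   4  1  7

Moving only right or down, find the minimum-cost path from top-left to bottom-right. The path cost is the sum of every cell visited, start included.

26

Cheapest: (0,0) → (1,0) → (2,0) → (2,1) → (2,2)
  8 + 6 + 4 + 1 + 7 = 26
(Top row then right column would cost 36.)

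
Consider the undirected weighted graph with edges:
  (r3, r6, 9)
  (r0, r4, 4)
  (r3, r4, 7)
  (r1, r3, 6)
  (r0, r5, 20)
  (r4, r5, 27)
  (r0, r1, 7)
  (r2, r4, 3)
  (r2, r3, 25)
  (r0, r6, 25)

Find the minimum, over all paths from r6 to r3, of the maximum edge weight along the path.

Some routes from r6 to r3:
r6 - r0 - r1 - r3: max(25, 7, 6) = 25
r6 - r0 - r4 - r2 - r3: max(25, 4, 3, 25) = 25
r6 - r3: max(9) = 9
Smallest bottleneck: 9.

9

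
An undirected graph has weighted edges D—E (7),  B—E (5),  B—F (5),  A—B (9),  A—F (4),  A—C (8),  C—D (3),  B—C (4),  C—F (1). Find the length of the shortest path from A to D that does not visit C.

Paths from A to D avoiding C:
A→B→E→D: 9 + 5 + 7 = 21
A→F→B→E→D: 4 + 5 + 5 + 7 = 21
Shortest: 21.

21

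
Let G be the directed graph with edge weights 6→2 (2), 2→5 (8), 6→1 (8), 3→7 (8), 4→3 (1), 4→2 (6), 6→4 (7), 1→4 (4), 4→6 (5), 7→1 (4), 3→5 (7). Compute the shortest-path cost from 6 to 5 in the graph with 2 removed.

15

Candidate routes:
6→4→3→5: 7 + 1 + 7 = 15
6→1→4→3→5: 8 + 4 + 1 + 7 = 20
The minimum is 15.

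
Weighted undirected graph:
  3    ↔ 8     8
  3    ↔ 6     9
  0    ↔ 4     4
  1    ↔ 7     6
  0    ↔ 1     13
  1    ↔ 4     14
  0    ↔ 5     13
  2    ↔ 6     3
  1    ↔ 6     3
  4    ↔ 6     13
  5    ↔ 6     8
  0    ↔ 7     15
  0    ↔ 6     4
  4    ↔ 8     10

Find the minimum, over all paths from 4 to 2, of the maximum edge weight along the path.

4

A few of the 4→2 routes:
4 → 0 → 5 → 6 → 2: max(4, 13, 8, 3) = 13
4 → 0 → 6 → 2: max(4, 4, 3) = 4
4 → 0 → 1 → 6 → 2: max(4, 13, 3, 3) = 13
4 → 8 → 3 → 6 → 2: max(10, 8, 9, 3) = 10
The minimum achievable maximum is 4.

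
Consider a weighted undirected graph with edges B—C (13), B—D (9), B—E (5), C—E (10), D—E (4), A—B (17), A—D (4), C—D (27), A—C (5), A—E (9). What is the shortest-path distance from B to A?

13

Some routes from B to A:
B→D→A: 9 + 4 = 13
B→E→D→A: 5 + 4 + 4 = 13
B→E→A: 5 + 9 = 14
The minimum is 13.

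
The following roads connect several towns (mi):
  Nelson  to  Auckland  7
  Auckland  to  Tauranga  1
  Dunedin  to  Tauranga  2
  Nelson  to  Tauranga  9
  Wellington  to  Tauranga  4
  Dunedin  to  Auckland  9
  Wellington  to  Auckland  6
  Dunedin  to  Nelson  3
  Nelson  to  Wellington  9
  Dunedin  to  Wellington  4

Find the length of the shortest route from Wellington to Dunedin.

A few of the Wellington→Dunedin routes:
Wellington → Tauranga → Dunedin: 4 + 2 = 6
Wellington → Dunedin: 4
Wellington → Tauranga → Auckland → Nelson → Dunedin: 4 + 1 + 7 + 3 = 15
Wellington → Nelson → Dunedin: 9 + 3 = 12
Wellington → Tauranga → Auckland → Dunedin: 4 + 1 + 9 = 14
Wellington → Auckland → Tauranga → Dunedin: 6 + 1 + 2 = 9
Best route has total 4 mi.

4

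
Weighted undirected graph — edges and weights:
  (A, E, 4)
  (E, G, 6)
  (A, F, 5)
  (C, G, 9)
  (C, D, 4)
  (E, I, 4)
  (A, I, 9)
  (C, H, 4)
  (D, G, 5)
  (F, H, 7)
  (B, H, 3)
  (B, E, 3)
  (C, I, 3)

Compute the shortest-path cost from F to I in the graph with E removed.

Routes from F to I avoiding E:
F→A→I: 5 + 9 = 14
F→H→C→I: 7 + 4 + 3 = 14
Shortest: 14.

14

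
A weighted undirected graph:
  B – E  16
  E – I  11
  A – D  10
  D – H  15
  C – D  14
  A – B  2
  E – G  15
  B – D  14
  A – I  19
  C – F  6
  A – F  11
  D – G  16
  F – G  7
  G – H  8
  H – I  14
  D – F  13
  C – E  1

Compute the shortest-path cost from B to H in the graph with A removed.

A few of the B→H routes:
B -> E -> G -> H: 16 + 15 + 8 = 39
B -> D -> G -> H: 14 + 16 + 8 = 38
B -> E -> C -> F -> G -> H: 16 + 1 + 6 + 7 + 8 = 38
B -> E -> I -> H: 16 + 11 + 14 = 41
B -> D -> H: 14 + 15 = 29
Best route has total 29.

29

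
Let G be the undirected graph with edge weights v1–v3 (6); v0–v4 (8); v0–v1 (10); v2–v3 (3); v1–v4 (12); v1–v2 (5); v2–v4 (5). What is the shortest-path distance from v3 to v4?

8

Some routes from v3 to v4:
v3 -> v1 -> v2 -> v4: 6 + 5 + 5 = 16
v3 -> v1 -> v0 -> v4: 6 + 10 + 8 = 24
v3 -> v1 -> v4: 6 + 12 = 18
v3 -> v2 -> v1 -> v4: 3 + 5 + 12 = 20
v3 -> v2 -> v4: 3 + 5 = 8
Shortest: 8.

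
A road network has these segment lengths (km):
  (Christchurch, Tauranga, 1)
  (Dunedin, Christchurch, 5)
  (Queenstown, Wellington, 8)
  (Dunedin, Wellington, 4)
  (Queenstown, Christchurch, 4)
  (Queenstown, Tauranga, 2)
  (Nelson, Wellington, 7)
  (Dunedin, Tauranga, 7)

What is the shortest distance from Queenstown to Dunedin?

8

Paths from Queenstown to Dunedin:
Queenstown -> Wellington -> Dunedin: 8 + 4 = 12
Queenstown -> Tauranga -> Christchurch -> Dunedin: 2 + 1 + 5 = 8
Queenstown -> Christchurch -> Tauranga -> Dunedin: 4 + 1 + 7 = 12
Queenstown -> Tauranga -> Dunedin: 2 + 7 = 9
Queenstown -> Christchurch -> Dunedin: 4 + 5 = 9
The minimum is 8 km.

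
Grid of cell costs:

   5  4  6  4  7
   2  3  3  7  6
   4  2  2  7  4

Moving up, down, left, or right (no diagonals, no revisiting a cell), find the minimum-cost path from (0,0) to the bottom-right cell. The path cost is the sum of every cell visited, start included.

Cheapest: r0c0 -> r1c0 -> r1c1 -> r2c1 -> r2c2 -> r2c3 -> r2c4
  5 + 2 + 3 + 2 + 2 + 7 + 4 = 25

25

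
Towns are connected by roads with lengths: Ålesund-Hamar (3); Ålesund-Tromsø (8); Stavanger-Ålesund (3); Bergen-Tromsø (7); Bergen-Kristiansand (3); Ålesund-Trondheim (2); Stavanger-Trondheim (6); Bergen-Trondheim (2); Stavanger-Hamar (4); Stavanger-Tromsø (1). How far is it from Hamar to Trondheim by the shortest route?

5

Some routes from Hamar to Trondheim:
Hamar - Stavanger - Ålesund - Trondheim: 4 + 3 + 2 = 9
Hamar - Stavanger - Tromsø - Bergen - Trondheim: 4 + 1 + 7 + 2 = 14
Hamar - Stavanger - Tromsø - Ålesund - Trondheim: 4 + 1 + 8 + 2 = 15
Hamar - Ålesund - Trondheim: 3 + 2 = 5
Hamar - Stavanger - Trondheim: 4 + 6 = 10
Hamar - Ålesund - Stavanger - Trondheim: 3 + 3 + 6 = 12
The minimum is 5.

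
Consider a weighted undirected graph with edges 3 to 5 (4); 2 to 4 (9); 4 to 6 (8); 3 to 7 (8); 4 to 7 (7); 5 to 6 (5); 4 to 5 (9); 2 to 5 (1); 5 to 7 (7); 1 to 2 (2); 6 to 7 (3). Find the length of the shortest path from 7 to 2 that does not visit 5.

16

Routes from 7 to 2 avoiding 5:
7 - 6 - 4 - 2: 3 + 8 + 9 = 20
7 - 4 - 2: 7 + 9 = 16
The minimum is 16.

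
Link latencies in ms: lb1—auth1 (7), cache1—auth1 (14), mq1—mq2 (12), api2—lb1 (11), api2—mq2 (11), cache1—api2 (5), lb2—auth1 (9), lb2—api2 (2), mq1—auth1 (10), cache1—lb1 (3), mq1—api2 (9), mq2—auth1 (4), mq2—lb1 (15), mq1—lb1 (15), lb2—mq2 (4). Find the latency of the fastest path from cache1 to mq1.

A few of the cache1→mq1 routes:
cache1 → lb1 → auth1 → mq1: 3 + 7 + 10 = 20
cache1 → api2 → lb2 → mq2 → mq1: 5 + 2 + 4 + 12 = 23
cache1 → lb1 → api2 → mq1: 3 + 11 + 9 = 23
cache1 → lb1 → mq1: 3 + 15 = 18
cache1 → api2 → mq1: 5 + 9 = 14
Shortest: 14 ms.

14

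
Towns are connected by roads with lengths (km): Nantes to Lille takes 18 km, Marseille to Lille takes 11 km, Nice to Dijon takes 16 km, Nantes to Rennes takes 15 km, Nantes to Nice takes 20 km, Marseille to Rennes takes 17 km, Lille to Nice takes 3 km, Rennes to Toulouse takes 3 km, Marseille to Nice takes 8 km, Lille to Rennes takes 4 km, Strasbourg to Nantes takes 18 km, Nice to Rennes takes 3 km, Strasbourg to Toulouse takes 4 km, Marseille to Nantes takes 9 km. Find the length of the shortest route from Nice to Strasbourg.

10

Checking several routes:
Nice-Rennes-Toulouse-Strasbourg: 3 + 3 + 4 = 10
Nice-Lille-Rennes-Toulouse-Strasbourg: 3 + 4 + 3 + 4 = 14
Nice-Marseille-Nantes-Strasbourg: 8 + 9 + 18 = 35
Nice-Marseille-Lille-Rennes-Toulouse-Strasbourg: 8 + 11 + 4 + 3 + 4 = 30
Nice-Marseille-Rennes-Toulouse-Strasbourg: 8 + 17 + 3 + 4 = 32
The minimum is 10 km.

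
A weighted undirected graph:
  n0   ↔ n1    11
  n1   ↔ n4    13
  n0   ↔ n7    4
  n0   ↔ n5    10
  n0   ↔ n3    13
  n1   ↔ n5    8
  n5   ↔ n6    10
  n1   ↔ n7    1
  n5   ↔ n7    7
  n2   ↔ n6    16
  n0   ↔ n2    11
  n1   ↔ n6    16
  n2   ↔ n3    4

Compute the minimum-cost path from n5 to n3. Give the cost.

A few of the n5→n3 routes:
n5 -> n1 -> n7 -> n0 -> n3: 8 + 1 + 4 + 13 = 26
n5 -> n0 -> n2 -> n3: 10 + 11 + 4 = 25
n5 -> n0 -> n3: 10 + 13 = 23
n5 -> n7 -> n0 -> n3: 7 + 4 + 13 = 24
The minimum is 23.

23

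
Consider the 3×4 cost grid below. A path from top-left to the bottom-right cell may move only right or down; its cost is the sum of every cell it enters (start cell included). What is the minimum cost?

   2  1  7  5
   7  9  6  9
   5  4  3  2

Take (0,0)→(0,1)→(0,2)→(1,2)→(2,2)→(2,3) for a total of 2 + 1 + 7 + 6 + 3 + 2 = 21.
For comparison, the top-then-right route costs 26.

21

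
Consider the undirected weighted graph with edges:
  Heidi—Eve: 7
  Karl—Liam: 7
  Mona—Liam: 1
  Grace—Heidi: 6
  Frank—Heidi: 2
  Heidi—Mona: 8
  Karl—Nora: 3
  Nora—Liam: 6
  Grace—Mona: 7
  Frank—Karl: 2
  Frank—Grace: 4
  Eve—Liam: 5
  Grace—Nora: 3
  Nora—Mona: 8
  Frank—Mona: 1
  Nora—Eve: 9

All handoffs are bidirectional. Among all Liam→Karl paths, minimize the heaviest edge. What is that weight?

A few of the Liam→Karl routes:
Liam - Mona - Frank - Heidi - Grace - Nora - Karl: max(1, 1, 2, 6, 3, 3) = 6
Liam - Nora - Karl: max(6, 3) = 6
Liam - Mona - Frank - Karl: max(1, 1, 2) = 2
Liam - Nora - Grace - Frank - Karl: max(6, 3, 4, 2) = 6
Liam - Mona - Frank - Grace - Nora - Karl: max(1, 1, 4, 3, 3) = 4
Liam - Nora - Grace - Heidi - Frank - Karl: max(6, 3, 6, 2, 2) = 6
Best route has worst link 2.

2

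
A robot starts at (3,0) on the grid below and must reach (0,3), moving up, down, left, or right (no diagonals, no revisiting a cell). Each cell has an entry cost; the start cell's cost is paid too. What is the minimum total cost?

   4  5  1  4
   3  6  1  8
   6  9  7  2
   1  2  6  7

22

Best path: r3c0 r2c0 r1c0 r1c1 r1c2 r0c2 r0c3
Cost: 1 + 6 + 3 + 6 + 1 + 1 + 4 = 22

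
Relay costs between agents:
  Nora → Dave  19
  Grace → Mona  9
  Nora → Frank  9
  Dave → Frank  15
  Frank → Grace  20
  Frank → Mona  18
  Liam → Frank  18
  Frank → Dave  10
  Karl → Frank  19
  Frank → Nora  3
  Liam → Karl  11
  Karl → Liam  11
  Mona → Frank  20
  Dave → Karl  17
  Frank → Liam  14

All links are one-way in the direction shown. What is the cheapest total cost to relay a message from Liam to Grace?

38

Candidate routes:
Liam-Karl-Frank-Grace: 11 + 19 + 20 = 50
Liam-Frank-Grace: 18 + 20 = 38
The minimum is 38.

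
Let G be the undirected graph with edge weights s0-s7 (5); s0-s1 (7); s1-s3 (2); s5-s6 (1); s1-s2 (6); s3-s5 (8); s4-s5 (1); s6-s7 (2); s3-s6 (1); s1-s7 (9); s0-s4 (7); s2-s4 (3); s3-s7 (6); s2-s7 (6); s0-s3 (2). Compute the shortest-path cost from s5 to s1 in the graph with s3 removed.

A few of the s5→s1 routes:
s5→s4→s2→s7→s1: 1 + 3 + 6 + 9 = 19
s5→s4→s0→s1: 1 + 7 + 7 = 15
s5→s6→s7→s1: 1 + 2 + 9 = 12
s5→s6→s7→s2→s1: 1 + 2 + 6 + 6 = 15
s5→s6→s7→s0→s1: 1 + 2 + 5 + 7 = 15
s5→s4→s2→s1: 1 + 3 + 6 = 10
Best route has total 10.

10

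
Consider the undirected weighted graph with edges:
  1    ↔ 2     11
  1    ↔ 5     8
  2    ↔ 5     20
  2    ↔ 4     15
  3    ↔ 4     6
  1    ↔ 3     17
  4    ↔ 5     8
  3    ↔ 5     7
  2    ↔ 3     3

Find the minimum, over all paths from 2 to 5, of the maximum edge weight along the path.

7

Comparing a few candidate routes:
2 -> 3 -> 5: max(3, 7) = 7
2 -> 1 -> 5: max(11, 8) = 11
2 -> 4 -> 5: max(15, 8) = 15
2 -> 3 -> 4 -> 5: max(3, 6, 8) = 8
2 -> 4 -> 3 -> 1 -> 5: max(15, 6, 17, 8) = 17
2 -> 4 -> 3 -> 5: max(15, 6, 7) = 15
Best route has worst link 7.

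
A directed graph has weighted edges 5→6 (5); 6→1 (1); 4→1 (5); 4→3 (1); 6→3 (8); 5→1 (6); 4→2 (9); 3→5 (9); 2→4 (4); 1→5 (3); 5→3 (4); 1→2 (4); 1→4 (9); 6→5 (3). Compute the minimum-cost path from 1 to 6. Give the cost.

8

Candidate routes:
1 - 5 - 6: 3 + 5 = 8
1 - 2 - 4 - 3 - 5 - 6: 4 + 4 + 1 + 9 + 5 = 23
1 - 4 - 3 - 5 - 6: 9 + 1 + 9 + 5 = 24
Best route has total 8.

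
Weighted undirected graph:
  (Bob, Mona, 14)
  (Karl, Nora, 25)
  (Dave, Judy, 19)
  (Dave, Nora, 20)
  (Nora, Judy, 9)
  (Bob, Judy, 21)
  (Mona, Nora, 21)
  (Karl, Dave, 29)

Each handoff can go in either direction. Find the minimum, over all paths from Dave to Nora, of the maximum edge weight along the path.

19

Checking several routes:
Dave - Nora: max(20) = 20
Dave - Judy - Bob - Mona - Nora: max(19, 21, 14, 21) = 21
Dave - Judy - Nora: max(19, 9) = 19
Best route has worst link 19.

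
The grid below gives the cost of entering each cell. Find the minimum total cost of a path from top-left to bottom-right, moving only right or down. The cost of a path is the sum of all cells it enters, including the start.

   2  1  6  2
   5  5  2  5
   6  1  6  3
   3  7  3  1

19

Best path: (0,0)→(0,1)→(1,1)→(1,2)→(1,3)→(2,3)→(3,3)
Cost: 2 + 1 + 5 + 2 + 5 + 3 + 1 = 19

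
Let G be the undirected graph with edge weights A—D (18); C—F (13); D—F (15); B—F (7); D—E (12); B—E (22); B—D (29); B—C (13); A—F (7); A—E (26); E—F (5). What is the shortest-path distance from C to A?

Some routes from C to A:
C-B-E-F-A: 13 + 22 + 5 + 7 = 47
C-F-E-D-A: 13 + 5 + 12 + 18 = 48
C-F-E-A: 13 + 5 + 26 = 44
C-B-F-A: 13 + 7 + 7 = 27
C-F-A: 13 + 7 = 20
C-F-D-A: 13 + 15 + 18 = 46
The minimum is 20.

20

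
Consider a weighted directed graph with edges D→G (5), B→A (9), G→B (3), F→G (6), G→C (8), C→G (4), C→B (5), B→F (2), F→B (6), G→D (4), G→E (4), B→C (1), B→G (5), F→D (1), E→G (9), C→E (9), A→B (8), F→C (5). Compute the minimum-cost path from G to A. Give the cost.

12

Candidate routes:
G→B→A: 3 + 9 = 12
G→C→B→A: 8 + 5 + 9 = 22
Shortest: 12.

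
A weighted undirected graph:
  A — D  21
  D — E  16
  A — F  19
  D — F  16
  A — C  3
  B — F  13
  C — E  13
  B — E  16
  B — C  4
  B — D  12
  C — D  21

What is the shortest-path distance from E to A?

16

Checking several routes:
E - D - C - A: 16 + 21 + 3 = 40
E - B - C - A: 16 + 4 + 3 = 23
E - D - B - C - A: 16 + 12 + 4 + 3 = 35
E - C - A: 13 + 3 = 16
E - D - A: 16 + 21 = 37
Best route has total 16.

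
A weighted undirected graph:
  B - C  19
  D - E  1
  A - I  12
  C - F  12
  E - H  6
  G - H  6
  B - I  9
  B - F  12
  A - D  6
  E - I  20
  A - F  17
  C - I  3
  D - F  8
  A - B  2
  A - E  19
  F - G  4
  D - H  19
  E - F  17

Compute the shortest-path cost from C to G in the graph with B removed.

Comparing a few candidate routes:
C -> I -> E -> D -> F -> G: 3 + 20 + 1 + 8 + 4 = 36
C -> F -> G: 12 + 4 = 16
C -> I -> A -> D -> E -> H -> G: 3 + 12 + 6 + 1 + 6 + 6 = 34
C -> I -> E -> H -> G: 3 + 20 + 6 + 6 = 35
C -> I -> A -> D -> F -> G: 3 + 12 + 6 + 8 + 4 = 33
C -> F -> D -> E -> H -> G: 12 + 8 + 1 + 6 + 6 = 33
Shortest: 16.

16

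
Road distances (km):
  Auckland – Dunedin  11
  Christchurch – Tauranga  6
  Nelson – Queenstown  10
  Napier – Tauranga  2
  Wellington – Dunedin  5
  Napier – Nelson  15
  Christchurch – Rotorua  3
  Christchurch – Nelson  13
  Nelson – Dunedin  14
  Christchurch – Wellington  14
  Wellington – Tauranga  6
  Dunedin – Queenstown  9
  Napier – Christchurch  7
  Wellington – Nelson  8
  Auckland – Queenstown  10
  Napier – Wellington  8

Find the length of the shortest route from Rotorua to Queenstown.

26

Checking several routes:
Rotorua-Christchurch-Tauranga-Wellington-Dunedin-Queenstown: 3 + 6 + 6 + 5 + 9 = 29
Rotorua-Christchurch-Nelson-Queenstown: 3 + 13 + 10 = 26
Rotorua-Christchurch-Napier-Tauranga-Wellington-Dunedin-Queenstown: 3 + 7 + 2 + 6 + 5 + 9 = 32
Rotorua-Christchurch-Napier-Wellington-Dunedin-Queenstown: 3 + 7 + 8 + 5 + 9 = 32
Rotorua-Christchurch-Wellington-Dunedin-Queenstown: 3 + 14 + 5 + 9 = 31
Shortest: 26 km.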